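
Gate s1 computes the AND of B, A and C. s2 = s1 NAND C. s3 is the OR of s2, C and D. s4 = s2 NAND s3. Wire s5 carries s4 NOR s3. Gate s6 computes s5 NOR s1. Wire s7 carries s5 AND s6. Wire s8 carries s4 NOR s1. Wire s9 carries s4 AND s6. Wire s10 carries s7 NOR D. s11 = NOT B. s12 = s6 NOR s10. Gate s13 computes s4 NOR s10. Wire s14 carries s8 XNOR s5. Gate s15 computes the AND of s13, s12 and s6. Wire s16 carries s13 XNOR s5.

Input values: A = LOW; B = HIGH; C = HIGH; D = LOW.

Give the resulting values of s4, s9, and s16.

s1 = B AND A AND C = HIGH AND LOW AND HIGH = LOW
s2 = s1 NAND C = LOW NAND HIGH = HIGH
s3 = s2 OR C OR D = HIGH OR HIGH OR LOW = HIGH
s4 = s2 NAND s3 = HIGH NAND HIGH = LOW
s5 = s4 NOR s3 = LOW NOR HIGH = LOW
s6 = s5 NOR s1 = LOW NOR LOW = HIGH
s7 = s5 AND s6 = LOW AND HIGH = LOW
s9 = s4 AND s6 = LOW AND HIGH = LOW
s10 = s7 NOR D = LOW NOR LOW = HIGH
s13 = s4 NOR s10 = LOW NOR HIGH = LOW
s16 = s13 XNOR s5 = LOW XNOR LOW = HIGH

s4 = LOW, s9 = LOW, s16 = HIGH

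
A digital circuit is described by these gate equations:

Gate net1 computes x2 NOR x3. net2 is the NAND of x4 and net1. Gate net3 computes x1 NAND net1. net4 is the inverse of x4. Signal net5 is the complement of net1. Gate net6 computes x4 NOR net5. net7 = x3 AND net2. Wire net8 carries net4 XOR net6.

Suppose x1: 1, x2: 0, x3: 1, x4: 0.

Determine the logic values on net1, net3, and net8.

net1 = 0, net3 = 1, net8 = 1

net1 = x2 NOR x3 = 0 NOR 1 = 0
net3 = x1 NAND net1 = 1 NAND 0 = 1
net4 = NOT x4 = NOT 0 = 1
net5 = NOT net1 = NOT 0 = 1
net6 = x4 NOR net5 = 0 NOR 1 = 0
net8 = net4 XOR net6 = 1 XOR 0 = 1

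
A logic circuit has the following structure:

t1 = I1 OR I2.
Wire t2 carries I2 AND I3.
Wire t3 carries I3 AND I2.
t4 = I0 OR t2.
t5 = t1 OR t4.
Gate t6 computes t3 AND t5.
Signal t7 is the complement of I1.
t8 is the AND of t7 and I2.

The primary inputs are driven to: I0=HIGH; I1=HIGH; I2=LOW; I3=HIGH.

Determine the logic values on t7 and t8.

t7 = NOT I1 = NOT HIGH = LOW
t8 = t7 AND I2 = LOW AND LOW = LOW

t7 = LOW, t8 = LOW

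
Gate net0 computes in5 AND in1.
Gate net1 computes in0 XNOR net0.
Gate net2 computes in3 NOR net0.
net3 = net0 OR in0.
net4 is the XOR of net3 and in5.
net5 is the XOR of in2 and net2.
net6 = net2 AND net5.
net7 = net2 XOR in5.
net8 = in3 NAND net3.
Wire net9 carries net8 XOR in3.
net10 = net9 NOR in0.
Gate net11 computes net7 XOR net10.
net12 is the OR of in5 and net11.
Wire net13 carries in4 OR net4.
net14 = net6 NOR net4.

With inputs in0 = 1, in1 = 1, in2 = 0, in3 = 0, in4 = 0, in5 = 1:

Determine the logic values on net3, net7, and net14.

net0 = in5 AND in1 = 1 AND 1 = 1
net2 = in3 NOR net0 = 0 NOR 1 = 0
net3 = net0 OR in0 = 1 OR 1 = 1
net4 = net3 XOR in5 = 1 XOR 1 = 0
net5 = in2 XOR net2 = 0 XOR 0 = 0
net6 = net2 AND net5 = 0 AND 0 = 0
net7 = net2 XOR in5 = 0 XOR 1 = 1
net14 = net6 NOR net4 = 0 NOR 0 = 1

net3 = 1, net7 = 1, net14 = 1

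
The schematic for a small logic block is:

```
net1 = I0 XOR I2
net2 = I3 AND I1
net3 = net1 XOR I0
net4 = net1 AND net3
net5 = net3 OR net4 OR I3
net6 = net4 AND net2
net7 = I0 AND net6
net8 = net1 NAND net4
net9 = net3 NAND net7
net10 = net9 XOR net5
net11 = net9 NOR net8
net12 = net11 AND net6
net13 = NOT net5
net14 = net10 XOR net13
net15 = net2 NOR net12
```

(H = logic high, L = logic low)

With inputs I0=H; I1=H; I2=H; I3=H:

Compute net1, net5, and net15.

net1 = L, net5 = H, net15 = L

net1 = I0 XOR I2 = H XOR H = L
net2 = I3 AND I1 = H AND H = H
net3 = net1 XOR I0 = L XOR H = H
net4 = net1 AND net3 = L AND H = L
net5 = net3 OR net4 OR I3 = H OR L OR H = H
net6 = net4 AND net2 = L AND H = L
net7 = I0 AND net6 = H AND L = L
net8 = net1 NAND net4 = L NAND L = H
net9 = net3 NAND net7 = H NAND L = H
net11 = net9 NOR net8 = H NOR H = L
net12 = net11 AND net6 = L AND L = L
net15 = net2 NOR net12 = H NOR L = L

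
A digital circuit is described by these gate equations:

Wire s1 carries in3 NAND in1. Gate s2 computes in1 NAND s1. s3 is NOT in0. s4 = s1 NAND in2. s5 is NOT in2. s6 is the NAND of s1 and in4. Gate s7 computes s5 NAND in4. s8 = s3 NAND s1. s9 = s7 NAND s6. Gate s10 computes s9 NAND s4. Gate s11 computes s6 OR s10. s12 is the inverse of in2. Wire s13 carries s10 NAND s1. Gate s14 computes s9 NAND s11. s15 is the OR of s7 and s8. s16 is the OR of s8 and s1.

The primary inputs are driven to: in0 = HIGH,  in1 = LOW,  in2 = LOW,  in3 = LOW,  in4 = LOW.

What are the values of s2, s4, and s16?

s2 = HIGH  s4 = HIGH  s16 = HIGH

s1 = in3 NAND in1 = LOW NAND LOW = HIGH
s2 = in1 NAND s1 = LOW NAND HIGH = HIGH
s3 = NOT in0 = NOT HIGH = LOW
s4 = s1 NAND in2 = HIGH NAND LOW = HIGH
s8 = s3 NAND s1 = LOW NAND HIGH = HIGH
s16 = s8 OR s1 = HIGH OR HIGH = HIGH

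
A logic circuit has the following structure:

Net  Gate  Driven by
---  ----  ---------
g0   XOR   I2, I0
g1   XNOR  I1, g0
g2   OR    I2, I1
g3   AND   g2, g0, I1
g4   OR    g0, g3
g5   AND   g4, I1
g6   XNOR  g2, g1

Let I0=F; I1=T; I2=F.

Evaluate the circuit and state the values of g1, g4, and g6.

g0 = I2 XOR I0 = F XOR F = F
g1 = I1 XNOR g0 = T XNOR F = F
g2 = I2 OR I1 = F OR T = T
g3 = g2 AND g0 AND I1 = T AND F AND T = F
g4 = g0 OR g3 = F OR F = F
g6 = g2 XNOR g1 = T XNOR F = F

g1 = F, g4 = F, g6 = F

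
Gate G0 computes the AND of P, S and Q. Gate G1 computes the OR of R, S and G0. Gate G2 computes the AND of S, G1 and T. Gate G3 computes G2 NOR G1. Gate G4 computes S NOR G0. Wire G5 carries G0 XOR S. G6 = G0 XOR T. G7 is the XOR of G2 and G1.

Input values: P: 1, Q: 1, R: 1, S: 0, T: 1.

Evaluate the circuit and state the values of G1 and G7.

G1 = 1, G7 = 1

G0 = P AND S AND Q = 1 AND 0 AND 1 = 0
G1 = R OR S OR G0 = 1 OR 0 OR 0 = 1
G2 = S AND G1 AND T = 0 AND 1 AND 1 = 0
G7 = G2 XOR G1 = 0 XOR 1 = 1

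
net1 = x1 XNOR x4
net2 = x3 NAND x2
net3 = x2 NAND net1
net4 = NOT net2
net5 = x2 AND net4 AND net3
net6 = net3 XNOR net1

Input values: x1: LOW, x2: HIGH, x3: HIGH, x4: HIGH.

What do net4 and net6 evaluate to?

net4 = HIGH  net6 = LOW

net1 = x1 XNOR x4 = LOW XNOR HIGH = LOW
net2 = x3 NAND x2 = HIGH NAND HIGH = LOW
net3 = x2 NAND net1 = HIGH NAND LOW = HIGH
net4 = NOT net2 = NOT LOW = HIGH
net6 = net3 XNOR net1 = HIGH XNOR LOW = LOW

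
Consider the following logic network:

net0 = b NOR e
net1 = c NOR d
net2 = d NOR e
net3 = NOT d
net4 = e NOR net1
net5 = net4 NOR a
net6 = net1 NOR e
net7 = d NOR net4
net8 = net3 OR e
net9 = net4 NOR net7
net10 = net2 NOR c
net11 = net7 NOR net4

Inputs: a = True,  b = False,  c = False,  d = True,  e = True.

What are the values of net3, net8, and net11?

net1 = c NOR d = False NOR True = False
net3 = NOT d = NOT True = False
net4 = e NOR net1 = True NOR False = False
net7 = d NOR net4 = True NOR False = False
net8 = net3 OR e = False OR True = True
net11 = net7 NOR net4 = False NOR False = True

net3 = False  net8 = True  net11 = True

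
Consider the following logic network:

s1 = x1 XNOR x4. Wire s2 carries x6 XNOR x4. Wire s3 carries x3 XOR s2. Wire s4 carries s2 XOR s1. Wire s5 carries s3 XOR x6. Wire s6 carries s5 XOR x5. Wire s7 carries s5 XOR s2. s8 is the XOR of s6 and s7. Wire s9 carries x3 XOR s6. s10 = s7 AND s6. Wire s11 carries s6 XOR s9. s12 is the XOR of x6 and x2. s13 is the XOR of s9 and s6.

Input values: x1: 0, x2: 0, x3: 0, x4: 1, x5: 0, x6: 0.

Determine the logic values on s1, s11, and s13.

s1 = 0; s11 = 0; s13 = 0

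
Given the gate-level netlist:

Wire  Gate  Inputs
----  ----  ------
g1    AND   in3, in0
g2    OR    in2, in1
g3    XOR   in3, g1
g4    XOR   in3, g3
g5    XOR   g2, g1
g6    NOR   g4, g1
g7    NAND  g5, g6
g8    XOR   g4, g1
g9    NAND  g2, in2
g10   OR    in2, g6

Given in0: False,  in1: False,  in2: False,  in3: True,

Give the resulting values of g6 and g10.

g6 = True, g10 = True

g1 = in3 AND in0 = True AND False = False
g3 = in3 XOR g1 = True XOR False = True
g4 = in3 XOR g3 = True XOR True = False
g6 = g4 NOR g1 = False NOR False = True
g10 = in2 OR g6 = False OR True = True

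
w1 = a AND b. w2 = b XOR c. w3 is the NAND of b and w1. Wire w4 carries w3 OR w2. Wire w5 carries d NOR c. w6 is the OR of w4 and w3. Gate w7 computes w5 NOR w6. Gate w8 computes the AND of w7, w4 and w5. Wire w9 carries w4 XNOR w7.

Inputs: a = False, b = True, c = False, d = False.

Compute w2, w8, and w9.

w1 = a AND b = False AND True = False
w2 = b XOR c = True XOR False = True
w3 = b NAND w1 = True NAND False = True
w4 = w3 OR w2 = True OR True = True
w5 = d NOR c = False NOR False = True
w6 = w4 OR w3 = True OR True = True
w7 = w5 NOR w6 = True NOR True = False
w8 = w7 AND w4 AND w5 = False AND True AND True = False
w9 = w4 XNOR w7 = True XNOR False = False

w2 = True; w8 = False; w9 = False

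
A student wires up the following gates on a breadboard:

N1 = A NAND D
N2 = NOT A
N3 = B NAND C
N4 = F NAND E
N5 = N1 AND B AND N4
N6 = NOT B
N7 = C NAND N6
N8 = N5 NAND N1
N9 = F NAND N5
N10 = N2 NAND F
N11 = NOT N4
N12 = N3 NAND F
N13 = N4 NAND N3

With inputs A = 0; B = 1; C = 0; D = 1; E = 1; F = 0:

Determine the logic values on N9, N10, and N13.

N1 = A NAND D = 0 NAND 1 = 1
N2 = NOT A = NOT 0 = 1
N3 = B NAND C = 1 NAND 0 = 1
N4 = F NAND E = 0 NAND 1 = 1
N5 = N1 AND B AND N4 = 1 AND 1 AND 1 = 1
N9 = F NAND N5 = 0 NAND 1 = 1
N10 = N2 NAND F = 1 NAND 0 = 1
N13 = N4 NAND N3 = 1 NAND 1 = 0

N9 = 1, N10 = 1, N13 = 0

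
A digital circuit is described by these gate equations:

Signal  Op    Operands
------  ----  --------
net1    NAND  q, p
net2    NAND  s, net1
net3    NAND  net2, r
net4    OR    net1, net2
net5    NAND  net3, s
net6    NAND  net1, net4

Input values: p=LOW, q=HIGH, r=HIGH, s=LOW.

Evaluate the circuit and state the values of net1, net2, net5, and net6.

net1 = q NAND p = HIGH NAND LOW = HIGH
net2 = s NAND net1 = LOW NAND HIGH = HIGH
net3 = net2 NAND r = HIGH NAND HIGH = LOW
net4 = net1 OR net2 = HIGH OR HIGH = HIGH
net5 = net3 NAND s = LOW NAND LOW = HIGH
net6 = net1 NAND net4 = HIGH NAND HIGH = LOW

net1 = HIGH, net2 = HIGH, net5 = HIGH, net6 = LOW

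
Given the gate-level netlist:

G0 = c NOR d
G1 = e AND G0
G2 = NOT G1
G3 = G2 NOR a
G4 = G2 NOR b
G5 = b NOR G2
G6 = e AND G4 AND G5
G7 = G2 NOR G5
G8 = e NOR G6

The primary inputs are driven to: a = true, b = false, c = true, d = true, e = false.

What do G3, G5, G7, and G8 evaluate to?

G0 = c NOR d = true NOR true = false
G1 = e AND G0 = false AND false = false
G2 = NOT G1 = NOT false = true
G3 = G2 NOR a = true NOR true = false
G4 = G2 NOR b = true NOR false = false
G5 = b NOR G2 = false NOR true = false
G6 = e AND G4 AND G5 = false AND false AND false = false
G7 = G2 NOR G5 = true NOR false = false
G8 = e NOR G6 = false NOR false = true

G3 = false, G5 = false, G7 = false, G8 = true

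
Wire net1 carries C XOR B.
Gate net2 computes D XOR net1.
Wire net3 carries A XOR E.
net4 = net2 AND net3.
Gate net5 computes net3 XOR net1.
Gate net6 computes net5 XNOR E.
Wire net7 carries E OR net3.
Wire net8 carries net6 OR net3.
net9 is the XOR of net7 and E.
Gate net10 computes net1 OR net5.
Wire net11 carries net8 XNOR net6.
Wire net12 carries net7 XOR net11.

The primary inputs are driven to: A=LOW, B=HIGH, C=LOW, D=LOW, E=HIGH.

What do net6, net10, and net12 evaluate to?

net1 = C XOR B = LOW XOR HIGH = HIGH
net3 = A XOR E = LOW XOR HIGH = HIGH
net5 = net3 XOR net1 = HIGH XOR HIGH = LOW
net6 = net5 XNOR E = LOW XNOR HIGH = LOW
net7 = E OR net3 = HIGH OR HIGH = HIGH
net8 = net6 OR net3 = LOW OR HIGH = HIGH
net10 = net1 OR net5 = HIGH OR LOW = HIGH
net11 = net8 XNOR net6 = HIGH XNOR LOW = LOW
net12 = net7 XOR net11 = HIGH XOR LOW = HIGH

net6 = LOW, net10 = HIGH, net12 = HIGH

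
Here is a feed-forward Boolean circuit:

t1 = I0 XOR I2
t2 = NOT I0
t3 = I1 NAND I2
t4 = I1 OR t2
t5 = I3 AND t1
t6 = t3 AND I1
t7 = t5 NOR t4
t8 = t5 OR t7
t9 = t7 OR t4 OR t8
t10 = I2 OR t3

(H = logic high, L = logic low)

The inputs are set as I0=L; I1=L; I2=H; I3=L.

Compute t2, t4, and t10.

t2 = H, t4 = H, t10 = H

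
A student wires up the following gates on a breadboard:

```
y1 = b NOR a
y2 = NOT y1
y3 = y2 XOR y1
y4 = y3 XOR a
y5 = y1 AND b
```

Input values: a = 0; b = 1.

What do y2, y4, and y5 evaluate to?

y2 = 1  y4 = 1  y5 = 0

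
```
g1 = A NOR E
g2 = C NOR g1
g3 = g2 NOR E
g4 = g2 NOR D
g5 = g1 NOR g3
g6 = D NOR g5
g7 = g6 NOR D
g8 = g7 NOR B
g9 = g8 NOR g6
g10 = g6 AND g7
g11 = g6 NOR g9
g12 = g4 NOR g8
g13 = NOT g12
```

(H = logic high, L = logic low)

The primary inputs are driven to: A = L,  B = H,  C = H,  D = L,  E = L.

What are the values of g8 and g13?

g1 = A NOR E = L NOR L = H
g2 = C NOR g1 = H NOR H = L
g3 = g2 NOR E = L NOR L = H
g4 = g2 NOR D = L NOR L = H
g5 = g1 NOR g3 = H NOR H = L
g6 = D NOR g5 = L NOR L = H
g7 = g6 NOR D = H NOR L = L
g8 = g7 NOR B = L NOR H = L
g12 = g4 NOR g8 = H NOR L = L
g13 = NOT g12 = NOT L = H

g8 = L  g13 = H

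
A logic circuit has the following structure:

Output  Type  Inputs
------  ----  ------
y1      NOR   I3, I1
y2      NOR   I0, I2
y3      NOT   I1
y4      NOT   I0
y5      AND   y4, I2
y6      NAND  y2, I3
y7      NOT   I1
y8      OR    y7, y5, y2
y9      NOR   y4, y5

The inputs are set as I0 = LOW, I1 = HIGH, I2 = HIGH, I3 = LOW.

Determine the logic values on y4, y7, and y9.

y4 = HIGH  y7 = LOW  y9 = LOW

y4 = NOT I0 = NOT LOW = HIGH
y5 = y4 AND I2 = HIGH AND HIGH = HIGH
y7 = NOT I1 = NOT HIGH = LOW
y9 = y4 NOR y5 = HIGH NOR HIGH = LOW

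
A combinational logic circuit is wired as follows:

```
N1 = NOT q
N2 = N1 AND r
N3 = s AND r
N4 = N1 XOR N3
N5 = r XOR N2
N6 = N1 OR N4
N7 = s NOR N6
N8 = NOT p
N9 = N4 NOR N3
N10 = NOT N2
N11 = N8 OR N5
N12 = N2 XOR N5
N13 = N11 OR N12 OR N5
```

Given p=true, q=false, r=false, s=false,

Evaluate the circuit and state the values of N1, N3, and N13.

N1 = true, N3 = false, N13 = false

N1 = NOT q = NOT false = true
N2 = N1 AND r = true AND false = false
N3 = s AND r = false AND false = false
N5 = r XOR N2 = false XOR false = false
N8 = NOT p = NOT true = false
N11 = N8 OR N5 = false OR false = false
N12 = N2 XOR N5 = false XOR false = false
N13 = N11 OR N12 OR N5 = false OR false OR false = false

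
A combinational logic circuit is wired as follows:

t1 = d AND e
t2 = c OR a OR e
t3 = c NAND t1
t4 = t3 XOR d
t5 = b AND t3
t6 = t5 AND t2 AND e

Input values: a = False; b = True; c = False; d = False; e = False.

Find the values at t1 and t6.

t1 = False, t6 = False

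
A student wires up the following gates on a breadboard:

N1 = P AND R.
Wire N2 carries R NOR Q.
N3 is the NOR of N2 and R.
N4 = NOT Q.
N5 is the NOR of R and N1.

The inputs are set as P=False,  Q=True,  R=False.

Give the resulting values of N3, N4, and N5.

N3 = True  N4 = False  N5 = True

N1 = P AND R = False AND False = False
N2 = R NOR Q = False NOR True = False
N3 = N2 NOR R = False NOR False = True
N4 = NOT Q = NOT True = False
N5 = R NOR N1 = False NOR False = True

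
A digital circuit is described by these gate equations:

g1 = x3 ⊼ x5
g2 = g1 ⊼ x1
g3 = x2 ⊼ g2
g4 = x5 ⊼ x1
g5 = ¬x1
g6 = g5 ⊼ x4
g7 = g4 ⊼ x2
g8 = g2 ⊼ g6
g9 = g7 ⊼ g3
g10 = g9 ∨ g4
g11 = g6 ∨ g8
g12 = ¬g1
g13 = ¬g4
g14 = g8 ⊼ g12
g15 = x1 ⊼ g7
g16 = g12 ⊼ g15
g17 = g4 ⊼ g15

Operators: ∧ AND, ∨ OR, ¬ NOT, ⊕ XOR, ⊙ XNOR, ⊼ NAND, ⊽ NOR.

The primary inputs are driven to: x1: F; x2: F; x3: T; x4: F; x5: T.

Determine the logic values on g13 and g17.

g13 = F, g17 = F

g4 = x5 NAND x1 = T NAND F = T
g7 = g4 NAND x2 = T NAND F = T
g13 = NOT g4 = NOT T = F
g15 = x1 NAND g7 = F NAND T = T
g17 = g4 NAND g15 = T NAND T = F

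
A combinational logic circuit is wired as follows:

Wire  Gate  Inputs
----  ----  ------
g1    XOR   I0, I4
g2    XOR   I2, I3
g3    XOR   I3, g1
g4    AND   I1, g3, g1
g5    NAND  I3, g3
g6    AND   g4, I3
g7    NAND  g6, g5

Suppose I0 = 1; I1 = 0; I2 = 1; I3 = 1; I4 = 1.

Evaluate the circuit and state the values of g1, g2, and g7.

g1 = I0 XOR I4 = 1 XOR 1 = 0
g2 = I2 XOR I3 = 1 XOR 1 = 0
g3 = I3 XOR g1 = 1 XOR 0 = 1
g4 = I1 AND g3 AND g1 = 0 AND 1 AND 0 = 0
g5 = I3 NAND g3 = 1 NAND 1 = 0
g6 = g4 AND I3 = 0 AND 1 = 0
g7 = g6 NAND g5 = 0 NAND 0 = 1

g1 = 0  g2 = 0  g7 = 1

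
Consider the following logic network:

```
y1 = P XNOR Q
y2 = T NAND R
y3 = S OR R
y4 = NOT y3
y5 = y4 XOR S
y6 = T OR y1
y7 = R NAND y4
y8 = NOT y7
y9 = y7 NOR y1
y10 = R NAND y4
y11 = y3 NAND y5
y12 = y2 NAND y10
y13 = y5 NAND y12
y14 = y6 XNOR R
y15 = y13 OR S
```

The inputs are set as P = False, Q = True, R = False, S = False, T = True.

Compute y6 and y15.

y1 = P XNOR Q = False XNOR True = False
y2 = T NAND R = True NAND False = True
y3 = S OR R = False OR False = False
y4 = NOT y3 = NOT False = True
y5 = y4 XOR S = True XOR False = True
y6 = T OR y1 = True OR False = True
y10 = R NAND y4 = False NAND True = True
y12 = y2 NAND y10 = True NAND True = False
y13 = y5 NAND y12 = True NAND False = True
y15 = y13 OR S = True OR False = True

y6 = True, y15 = True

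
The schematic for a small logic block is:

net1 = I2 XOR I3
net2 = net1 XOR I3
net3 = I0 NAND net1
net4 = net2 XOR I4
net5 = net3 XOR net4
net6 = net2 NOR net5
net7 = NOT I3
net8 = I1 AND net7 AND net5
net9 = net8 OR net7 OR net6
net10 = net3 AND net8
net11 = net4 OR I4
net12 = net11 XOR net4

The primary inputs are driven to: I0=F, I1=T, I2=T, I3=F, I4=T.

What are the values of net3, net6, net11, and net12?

net1 = I2 XOR I3 = T XOR F = T
net2 = net1 XOR I3 = T XOR F = T
net3 = I0 NAND net1 = F NAND T = T
net4 = net2 XOR I4 = T XOR T = F
net5 = net3 XOR net4 = T XOR F = T
net6 = net2 NOR net5 = T NOR T = F
net11 = net4 OR I4 = F OR T = T
net12 = net11 XOR net4 = T XOR F = T

net3 = T, net6 = F, net11 = T, net12 = T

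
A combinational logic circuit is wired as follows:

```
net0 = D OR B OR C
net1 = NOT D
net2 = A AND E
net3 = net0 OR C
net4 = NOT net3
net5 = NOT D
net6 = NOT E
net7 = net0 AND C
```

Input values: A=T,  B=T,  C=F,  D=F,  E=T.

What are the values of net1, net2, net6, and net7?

net1 = T, net2 = T, net6 = F, net7 = F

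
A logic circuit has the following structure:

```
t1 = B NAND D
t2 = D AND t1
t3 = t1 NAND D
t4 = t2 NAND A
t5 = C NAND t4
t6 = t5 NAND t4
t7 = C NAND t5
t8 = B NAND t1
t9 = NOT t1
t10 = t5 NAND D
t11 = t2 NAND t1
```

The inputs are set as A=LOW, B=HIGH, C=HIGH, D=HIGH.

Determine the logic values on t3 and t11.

t1 = B NAND D = HIGH NAND HIGH = LOW
t2 = D AND t1 = HIGH AND LOW = LOW
t3 = t1 NAND D = LOW NAND HIGH = HIGH
t11 = t2 NAND t1 = LOW NAND LOW = HIGH

t3 = HIGH, t11 = HIGH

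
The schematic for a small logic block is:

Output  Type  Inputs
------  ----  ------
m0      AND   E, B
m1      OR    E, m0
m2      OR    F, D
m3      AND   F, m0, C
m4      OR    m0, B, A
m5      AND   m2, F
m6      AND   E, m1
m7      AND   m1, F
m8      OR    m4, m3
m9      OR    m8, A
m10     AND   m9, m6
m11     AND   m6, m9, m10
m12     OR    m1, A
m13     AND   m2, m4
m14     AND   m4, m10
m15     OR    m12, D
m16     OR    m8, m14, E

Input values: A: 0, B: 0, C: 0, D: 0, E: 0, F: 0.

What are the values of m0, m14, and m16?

m0 = 0  m14 = 0  m16 = 0

m0 = E AND B = 0 AND 0 = 0
m1 = E OR m0 = 0 OR 0 = 0
m3 = F AND m0 AND C = 0 AND 0 AND 0 = 0
m4 = m0 OR B OR A = 0 OR 0 OR 0 = 0
m6 = E AND m1 = 0 AND 0 = 0
m8 = m4 OR m3 = 0 OR 0 = 0
m9 = m8 OR A = 0 OR 0 = 0
m10 = m9 AND m6 = 0 AND 0 = 0
m14 = m4 AND m10 = 0 AND 0 = 0
m16 = m8 OR m14 OR E = 0 OR 0 OR 0 = 0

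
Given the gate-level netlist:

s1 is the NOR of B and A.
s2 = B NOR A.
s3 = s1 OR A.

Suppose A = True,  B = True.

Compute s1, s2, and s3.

s1 = False, s2 = False, s3 = True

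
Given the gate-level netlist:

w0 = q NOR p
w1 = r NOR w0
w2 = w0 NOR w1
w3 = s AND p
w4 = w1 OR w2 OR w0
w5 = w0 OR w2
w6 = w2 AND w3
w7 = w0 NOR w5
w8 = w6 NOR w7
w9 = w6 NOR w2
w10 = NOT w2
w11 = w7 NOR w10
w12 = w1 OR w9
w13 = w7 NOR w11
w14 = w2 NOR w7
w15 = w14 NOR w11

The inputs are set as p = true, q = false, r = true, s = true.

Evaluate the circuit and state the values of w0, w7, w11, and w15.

w0 = q NOR p = false NOR true = false
w1 = r NOR w0 = true NOR false = false
w2 = w0 NOR w1 = false NOR false = true
w5 = w0 OR w2 = false OR true = true
w7 = w0 NOR w5 = false NOR true = false
w10 = NOT w2 = NOT true = false
w11 = w7 NOR w10 = false NOR false = true
w14 = w2 NOR w7 = true NOR false = false
w15 = w14 NOR w11 = false NOR true = false

w0 = false  w7 = false  w11 = true  w15 = false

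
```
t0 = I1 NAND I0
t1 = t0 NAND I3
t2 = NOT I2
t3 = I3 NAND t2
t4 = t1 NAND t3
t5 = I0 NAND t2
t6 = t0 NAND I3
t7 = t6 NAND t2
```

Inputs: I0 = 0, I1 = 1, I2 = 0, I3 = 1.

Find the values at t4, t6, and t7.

t0 = I1 NAND I0 = 1 NAND 0 = 1
t1 = t0 NAND I3 = 1 NAND 1 = 0
t2 = NOT I2 = NOT 0 = 1
t3 = I3 NAND t2 = 1 NAND 1 = 0
t4 = t1 NAND t3 = 0 NAND 0 = 1
t6 = t0 NAND I3 = 1 NAND 1 = 0
t7 = t6 NAND t2 = 0 NAND 1 = 1

t4 = 1, t6 = 0, t7 = 1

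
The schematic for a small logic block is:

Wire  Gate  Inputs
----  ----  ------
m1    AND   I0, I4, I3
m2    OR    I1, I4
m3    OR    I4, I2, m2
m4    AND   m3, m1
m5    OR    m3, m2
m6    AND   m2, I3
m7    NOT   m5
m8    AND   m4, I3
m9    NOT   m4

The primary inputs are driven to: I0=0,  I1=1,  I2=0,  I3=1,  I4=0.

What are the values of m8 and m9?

m1 = I0 AND I4 AND I3 = 0 AND 0 AND 1 = 0
m2 = I1 OR I4 = 1 OR 0 = 1
m3 = I4 OR I2 OR m2 = 0 OR 0 OR 1 = 1
m4 = m3 AND m1 = 1 AND 0 = 0
m8 = m4 AND I3 = 0 AND 1 = 0
m9 = NOT m4 = NOT 0 = 1

m8 = 0, m9 = 1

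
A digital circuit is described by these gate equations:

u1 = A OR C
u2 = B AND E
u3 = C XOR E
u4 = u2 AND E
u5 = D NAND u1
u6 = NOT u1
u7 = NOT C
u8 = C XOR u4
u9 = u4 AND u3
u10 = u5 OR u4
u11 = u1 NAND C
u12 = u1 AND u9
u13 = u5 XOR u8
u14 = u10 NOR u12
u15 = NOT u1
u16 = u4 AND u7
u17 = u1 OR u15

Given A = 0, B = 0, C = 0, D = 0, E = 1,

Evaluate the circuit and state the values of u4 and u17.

u4 = 0, u17 = 1

u1 = A OR C = 0 OR 0 = 0
u2 = B AND E = 0 AND 1 = 0
u4 = u2 AND E = 0 AND 1 = 0
u15 = NOT u1 = NOT 0 = 1
u17 = u1 OR u15 = 0 OR 1 = 1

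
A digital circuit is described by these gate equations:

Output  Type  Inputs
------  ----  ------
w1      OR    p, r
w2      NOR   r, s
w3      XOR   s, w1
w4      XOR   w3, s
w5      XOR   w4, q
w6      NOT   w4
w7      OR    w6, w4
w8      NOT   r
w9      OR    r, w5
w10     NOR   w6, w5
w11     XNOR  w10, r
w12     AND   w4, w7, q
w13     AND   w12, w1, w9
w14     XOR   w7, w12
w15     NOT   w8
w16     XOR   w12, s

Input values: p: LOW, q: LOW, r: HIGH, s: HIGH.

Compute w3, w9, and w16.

w1 = p OR r = LOW OR HIGH = HIGH
w3 = s XOR w1 = HIGH XOR HIGH = LOW
w4 = w3 XOR s = LOW XOR HIGH = HIGH
w5 = w4 XOR q = HIGH XOR LOW = HIGH
w6 = NOT w4 = NOT HIGH = LOW
w7 = w6 OR w4 = LOW OR HIGH = HIGH
w9 = r OR w5 = HIGH OR HIGH = HIGH
w12 = w4 AND w7 AND q = HIGH AND HIGH AND LOW = LOW
w16 = w12 XOR s = LOW XOR HIGH = HIGH

w3 = LOW; w9 = HIGH; w16 = HIGH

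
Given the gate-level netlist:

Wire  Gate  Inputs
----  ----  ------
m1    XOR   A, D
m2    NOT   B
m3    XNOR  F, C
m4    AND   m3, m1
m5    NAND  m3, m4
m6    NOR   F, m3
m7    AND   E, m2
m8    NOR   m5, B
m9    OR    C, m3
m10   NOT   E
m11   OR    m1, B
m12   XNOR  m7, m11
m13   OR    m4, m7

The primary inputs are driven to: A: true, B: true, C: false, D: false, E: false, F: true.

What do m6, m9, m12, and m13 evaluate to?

m6 = false; m9 = false; m12 = false; m13 = false

m1 = A XOR D = true XOR false = true
m2 = NOT B = NOT true = false
m3 = F XNOR C = true XNOR false = false
m4 = m3 AND m1 = false AND true = false
m6 = F NOR m3 = true NOR false = false
m7 = E AND m2 = false AND false = false
m9 = C OR m3 = false OR false = false
m11 = m1 OR B = true OR true = true
m12 = m7 XNOR m11 = false XNOR true = false
m13 = m4 OR m7 = false OR false = false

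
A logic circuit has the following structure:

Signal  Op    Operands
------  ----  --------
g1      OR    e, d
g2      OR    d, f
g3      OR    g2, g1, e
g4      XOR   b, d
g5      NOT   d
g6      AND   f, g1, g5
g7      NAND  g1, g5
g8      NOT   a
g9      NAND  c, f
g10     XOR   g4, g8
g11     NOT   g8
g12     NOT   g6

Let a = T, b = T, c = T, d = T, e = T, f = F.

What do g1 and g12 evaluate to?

g1 = T, g12 = T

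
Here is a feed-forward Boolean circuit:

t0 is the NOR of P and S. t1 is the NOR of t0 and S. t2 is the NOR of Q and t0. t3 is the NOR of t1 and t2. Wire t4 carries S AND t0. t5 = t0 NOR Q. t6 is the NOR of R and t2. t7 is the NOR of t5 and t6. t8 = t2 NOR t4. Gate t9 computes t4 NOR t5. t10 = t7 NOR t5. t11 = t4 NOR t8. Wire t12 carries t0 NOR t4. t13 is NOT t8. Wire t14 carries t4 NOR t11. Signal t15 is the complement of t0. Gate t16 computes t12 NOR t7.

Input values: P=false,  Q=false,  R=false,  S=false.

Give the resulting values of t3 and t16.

t3 = true  t16 = true

t0 = P NOR S = false NOR false = true
t1 = t0 NOR S = true NOR false = false
t2 = Q NOR t0 = false NOR true = false
t3 = t1 NOR t2 = false NOR false = true
t4 = S AND t0 = false AND true = false
t5 = t0 NOR Q = true NOR false = false
t6 = R NOR t2 = false NOR false = true
t7 = t5 NOR t6 = false NOR true = false
t12 = t0 NOR t4 = true NOR false = false
t16 = t12 NOR t7 = false NOR false = true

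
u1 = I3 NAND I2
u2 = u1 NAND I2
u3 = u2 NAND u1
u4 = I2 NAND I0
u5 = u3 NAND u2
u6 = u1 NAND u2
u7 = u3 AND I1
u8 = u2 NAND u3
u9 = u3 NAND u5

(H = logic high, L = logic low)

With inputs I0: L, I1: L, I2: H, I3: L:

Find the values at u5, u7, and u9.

u1 = I3 NAND I2 = L NAND H = H
u2 = u1 NAND I2 = H NAND H = L
u3 = u2 NAND u1 = L NAND H = H
u5 = u3 NAND u2 = H NAND L = H
u7 = u3 AND I1 = H AND L = L
u9 = u3 NAND u5 = H NAND H = L

u5 = H  u7 = L  u9 = L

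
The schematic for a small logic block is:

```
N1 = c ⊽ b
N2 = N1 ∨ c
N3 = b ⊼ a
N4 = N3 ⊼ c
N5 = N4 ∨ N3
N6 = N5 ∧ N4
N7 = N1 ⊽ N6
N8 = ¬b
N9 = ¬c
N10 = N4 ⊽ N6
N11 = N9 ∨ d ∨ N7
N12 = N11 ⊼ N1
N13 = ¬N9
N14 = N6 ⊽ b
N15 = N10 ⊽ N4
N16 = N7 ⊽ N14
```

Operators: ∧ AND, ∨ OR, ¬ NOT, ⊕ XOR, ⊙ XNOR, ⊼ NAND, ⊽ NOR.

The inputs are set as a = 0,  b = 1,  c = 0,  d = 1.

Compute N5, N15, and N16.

N5 = 1, N15 = 0, N16 = 1

N1 = c NOR b = 0 NOR 1 = 0
N3 = b NAND a = 1 NAND 0 = 1
N4 = N3 NAND c = 1 NAND 0 = 1
N5 = N4 OR N3 = 1 OR 1 = 1
N6 = N5 AND N4 = 1 AND 1 = 1
N7 = N1 NOR N6 = 0 NOR 1 = 0
N10 = N4 NOR N6 = 1 NOR 1 = 0
N14 = N6 NOR b = 1 NOR 1 = 0
N15 = N10 NOR N4 = 0 NOR 1 = 0
N16 = N7 NOR N14 = 0 NOR 0 = 1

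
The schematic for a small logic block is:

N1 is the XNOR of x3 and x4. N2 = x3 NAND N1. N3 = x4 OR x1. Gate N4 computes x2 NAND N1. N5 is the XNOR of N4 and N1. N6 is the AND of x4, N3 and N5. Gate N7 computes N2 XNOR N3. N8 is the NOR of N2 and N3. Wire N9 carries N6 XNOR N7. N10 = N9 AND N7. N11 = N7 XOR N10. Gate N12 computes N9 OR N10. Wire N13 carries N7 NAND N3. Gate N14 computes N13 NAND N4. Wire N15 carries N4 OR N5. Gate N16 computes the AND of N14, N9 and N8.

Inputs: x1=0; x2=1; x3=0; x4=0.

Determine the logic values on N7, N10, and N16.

N7 = 0; N10 = 0; N16 = 0

N1 = x3 XNOR x4 = 0 XNOR 0 = 1
N2 = x3 NAND N1 = 0 NAND 1 = 1
N3 = x4 OR x1 = 0 OR 0 = 0
N4 = x2 NAND N1 = 1 NAND 1 = 0
N5 = N4 XNOR N1 = 0 XNOR 1 = 0
N6 = x4 AND N3 AND N5 = 0 AND 0 AND 0 = 0
N7 = N2 XNOR N3 = 1 XNOR 0 = 0
N8 = N2 NOR N3 = 1 NOR 0 = 0
N9 = N6 XNOR N7 = 0 XNOR 0 = 1
N10 = N9 AND N7 = 1 AND 0 = 0
N13 = N7 NAND N3 = 0 NAND 0 = 1
N14 = N13 NAND N4 = 1 NAND 0 = 1
N16 = N14 AND N9 AND N8 = 1 AND 1 AND 0 = 0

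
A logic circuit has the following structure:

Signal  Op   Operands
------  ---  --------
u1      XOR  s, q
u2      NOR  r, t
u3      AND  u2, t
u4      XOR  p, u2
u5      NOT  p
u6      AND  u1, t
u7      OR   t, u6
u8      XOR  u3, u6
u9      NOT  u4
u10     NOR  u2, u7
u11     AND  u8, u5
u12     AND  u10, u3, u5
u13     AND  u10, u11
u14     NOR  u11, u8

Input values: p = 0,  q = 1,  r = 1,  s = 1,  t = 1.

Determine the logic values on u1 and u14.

u1 = 0  u14 = 1

u1 = s XOR q = 1 XOR 1 = 0
u2 = r NOR t = 1 NOR 1 = 0
u3 = u2 AND t = 0 AND 1 = 0
u5 = NOT p = NOT 0 = 1
u6 = u1 AND t = 0 AND 1 = 0
u8 = u3 XOR u6 = 0 XOR 0 = 0
u11 = u8 AND u5 = 0 AND 1 = 0
u14 = u11 NOR u8 = 0 NOR 0 = 1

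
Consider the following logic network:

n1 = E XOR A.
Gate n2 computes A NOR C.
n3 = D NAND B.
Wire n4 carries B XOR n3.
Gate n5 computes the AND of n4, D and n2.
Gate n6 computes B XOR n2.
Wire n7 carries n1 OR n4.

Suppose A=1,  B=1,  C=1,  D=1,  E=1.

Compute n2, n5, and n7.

n2 = 0  n5 = 0  n7 = 1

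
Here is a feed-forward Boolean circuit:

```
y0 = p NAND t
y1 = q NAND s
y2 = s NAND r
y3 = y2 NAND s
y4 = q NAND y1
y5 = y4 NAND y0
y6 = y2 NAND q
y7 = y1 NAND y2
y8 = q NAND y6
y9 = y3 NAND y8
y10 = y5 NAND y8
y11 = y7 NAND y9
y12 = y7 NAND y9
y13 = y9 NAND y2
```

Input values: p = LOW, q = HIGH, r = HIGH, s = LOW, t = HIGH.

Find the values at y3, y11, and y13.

y1 = q NAND s = HIGH NAND LOW = HIGH
y2 = s NAND r = LOW NAND HIGH = HIGH
y3 = y2 NAND s = HIGH NAND LOW = HIGH
y6 = y2 NAND q = HIGH NAND HIGH = LOW
y7 = y1 NAND y2 = HIGH NAND HIGH = LOW
y8 = q NAND y6 = HIGH NAND LOW = HIGH
y9 = y3 NAND y8 = HIGH NAND HIGH = LOW
y11 = y7 NAND y9 = LOW NAND LOW = HIGH
y13 = y9 NAND y2 = LOW NAND HIGH = HIGH

y3 = HIGH, y11 = HIGH, y13 = HIGH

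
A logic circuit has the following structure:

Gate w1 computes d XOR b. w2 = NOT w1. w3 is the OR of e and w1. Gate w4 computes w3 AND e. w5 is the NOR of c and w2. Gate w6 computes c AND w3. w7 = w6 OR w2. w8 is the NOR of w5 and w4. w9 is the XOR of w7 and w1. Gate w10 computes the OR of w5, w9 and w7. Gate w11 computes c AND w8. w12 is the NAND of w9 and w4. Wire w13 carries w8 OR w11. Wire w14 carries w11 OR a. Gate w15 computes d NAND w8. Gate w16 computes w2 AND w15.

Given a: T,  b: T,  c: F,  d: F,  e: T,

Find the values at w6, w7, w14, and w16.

w6 = F; w7 = F; w14 = T; w16 = F

w1 = d XOR b = F XOR T = T
w2 = NOT w1 = NOT T = F
w3 = e OR w1 = T OR T = T
w4 = w3 AND e = T AND T = T
w5 = c NOR w2 = F NOR F = T
w6 = c AND w3 = F AND T = F
w7 = w6 OR w2 = F OR F = F
w8 = w5 NOR w4 = T NOR T = F
w11 = c AND w8 = F AND F = F
w14 = w11 OR a = F OR T = T
w15 = d NAND w8 = F NAND F = T
w16 = w2 AND w15 = F AND T = F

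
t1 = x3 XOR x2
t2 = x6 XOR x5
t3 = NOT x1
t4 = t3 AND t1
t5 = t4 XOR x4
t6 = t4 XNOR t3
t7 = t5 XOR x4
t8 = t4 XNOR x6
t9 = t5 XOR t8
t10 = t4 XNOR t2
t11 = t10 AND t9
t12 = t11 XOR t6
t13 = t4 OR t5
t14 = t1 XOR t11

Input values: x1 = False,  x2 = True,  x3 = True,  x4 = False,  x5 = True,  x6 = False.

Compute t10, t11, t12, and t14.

t1 = x3 XOR x2 = True XOR True = False
t2 = x6 XOR x5 = False XOR True = True
t3 = NOT x1 = NOT False = True
t4 = t3 AND t1 = True AND False = False
t5 = t4 XOR x4 = False XOR False = False
t6 = t4 XNOR t3 = False XNOR True = False
t8 = t4 XNOR x6 = False XNOR False = True
t9 = t5 XOR t8 = False XOR True = True
t10 = t4 XNOR t2 = False XNOR True = False
t11 = t10 AND t9 = False AND True = False
t12 = t11 XOR t6 = False XOR False = False
t14 = t1 XOR t11 = False XOR False = False

t10 = False, t11 = False, t12 = False, t14 = False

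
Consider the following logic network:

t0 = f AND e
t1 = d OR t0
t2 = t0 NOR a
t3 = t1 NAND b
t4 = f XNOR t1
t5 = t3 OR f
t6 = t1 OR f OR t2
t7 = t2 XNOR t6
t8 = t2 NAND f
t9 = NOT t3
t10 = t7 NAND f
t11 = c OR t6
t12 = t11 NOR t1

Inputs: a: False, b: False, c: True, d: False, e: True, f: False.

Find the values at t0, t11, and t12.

t0 = False, t11 = True, t12 = False

t0 = f AND e = False AND True = False
t1 = d OR t0 = False OR False = False
t2 = t0 NOR a = False NOR False = True
t6 = t1 OR f OR t2 = False OR False OR True = True
t11 = c OR t6 = True OR True = True
t12 = t11 NOR t1 = True NOR False = False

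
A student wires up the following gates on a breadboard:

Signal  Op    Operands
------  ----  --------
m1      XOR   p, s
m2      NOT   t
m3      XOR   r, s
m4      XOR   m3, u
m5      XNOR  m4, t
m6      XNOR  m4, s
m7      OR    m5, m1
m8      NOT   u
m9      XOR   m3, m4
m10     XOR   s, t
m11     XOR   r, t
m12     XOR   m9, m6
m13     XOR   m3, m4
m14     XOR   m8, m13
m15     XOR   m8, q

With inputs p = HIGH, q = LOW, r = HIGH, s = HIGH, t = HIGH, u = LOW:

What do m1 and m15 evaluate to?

m1 = p XOR s = HIGH XOR HIGH = LOW
m8 = NOT u = NOT LOW = HIGH
m15 = m8 XOR q = HIGH XOR LOW = HIGH

m1 = LOW; m15 = HIGH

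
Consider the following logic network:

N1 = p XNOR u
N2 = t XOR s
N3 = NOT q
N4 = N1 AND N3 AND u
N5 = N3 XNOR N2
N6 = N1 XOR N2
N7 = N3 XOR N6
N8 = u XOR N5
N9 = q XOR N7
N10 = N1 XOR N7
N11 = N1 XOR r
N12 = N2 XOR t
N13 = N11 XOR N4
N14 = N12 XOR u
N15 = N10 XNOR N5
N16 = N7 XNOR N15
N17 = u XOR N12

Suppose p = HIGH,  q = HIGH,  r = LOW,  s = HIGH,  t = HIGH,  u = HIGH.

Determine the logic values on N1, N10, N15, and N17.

N1 = p XNOR u = HIGH XNOR HIGH = HIGH
N2 = t XOR s = HIGH XOR HIGH = LOW
N3 = NOT q = NOT HIGH = LOW
N5 = N3 XNOR N2 = LOW XNOR LOW = HIGH
N6 = N1 XOR N2 = HIGH XOR LOW = HIGH
N7 = N3 XOR N6 = LOW XOR HIGH = HIGH
N10 = N1 XOR N7 = HIGH XOR HIGH = LOW
N12 = N2 XOR t = LOW XOR HIGH = HIGH
N15 = N10 XNOR N5 = LOW XNOR HIGH = LOW
N17 = u XOR N12 = HIGH XOR HIGH = LOW

N1 = HIGH, N10 = LOW, N15 = LOW, N17 = LOW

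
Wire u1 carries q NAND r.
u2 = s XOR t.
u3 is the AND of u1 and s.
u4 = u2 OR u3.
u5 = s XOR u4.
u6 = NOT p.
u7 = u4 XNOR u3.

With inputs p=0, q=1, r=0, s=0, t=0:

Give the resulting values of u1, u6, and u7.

u1 = 1; u6 = 1; u7 = 1

u1 = q NAND r = 1 NAND 0 = 1
u2 = s XOR t = 0 XOR 0 = 0
u3 = u1 AND s = 1 AND 0 = 0
u4 = u2 OR u3 = 0 OR 0 = 0
u6 = NOT p = NOT 0 = 1
u7 = u4 XNOR u3 = 0 XNOR 0 = 1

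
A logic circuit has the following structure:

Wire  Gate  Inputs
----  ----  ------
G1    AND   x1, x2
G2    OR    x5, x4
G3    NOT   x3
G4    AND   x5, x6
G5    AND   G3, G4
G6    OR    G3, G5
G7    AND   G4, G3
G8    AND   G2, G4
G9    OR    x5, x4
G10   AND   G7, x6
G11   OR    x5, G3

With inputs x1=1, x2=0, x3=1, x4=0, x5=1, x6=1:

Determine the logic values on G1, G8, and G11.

G1 = 0, G8 = 1, G11 = 1

G1 = x1 AND x2 = 1 AND 0 = 0
G2 = x5 OR x4 = 1 OR 0 = 1
G3 = NOT x3 = NOT 1 = 0
G4 = x5 AND x6 = 1 AND 1 = 1
G8 = G2 AND G4 = 1 AND 1 = 1
G11 = x5 OR G3 = 1 OR 0 = 1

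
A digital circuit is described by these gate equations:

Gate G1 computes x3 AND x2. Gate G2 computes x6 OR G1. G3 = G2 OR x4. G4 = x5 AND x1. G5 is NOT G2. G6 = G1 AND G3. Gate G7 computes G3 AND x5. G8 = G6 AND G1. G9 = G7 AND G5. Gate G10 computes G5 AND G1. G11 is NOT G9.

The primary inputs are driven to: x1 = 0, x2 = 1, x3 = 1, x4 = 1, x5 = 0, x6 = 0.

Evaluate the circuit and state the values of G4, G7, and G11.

G4 = 0, G7 = 0, G11 = 1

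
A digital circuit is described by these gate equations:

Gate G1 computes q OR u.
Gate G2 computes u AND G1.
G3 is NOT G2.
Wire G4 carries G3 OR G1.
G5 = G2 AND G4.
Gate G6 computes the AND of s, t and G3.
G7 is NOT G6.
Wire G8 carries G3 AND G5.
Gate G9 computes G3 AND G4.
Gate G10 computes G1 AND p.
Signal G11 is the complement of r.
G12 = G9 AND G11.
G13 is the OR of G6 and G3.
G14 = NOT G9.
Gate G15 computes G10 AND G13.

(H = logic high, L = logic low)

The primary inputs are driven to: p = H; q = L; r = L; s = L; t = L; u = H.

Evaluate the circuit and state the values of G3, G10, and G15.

G3 = L  G10 = H  G15 = L

G1 = q OR u = L OR H = H
G2 = u AND G1 = H AND H = H
G3 = NOT G2 = NOT H = L
G6 = s AND t AND G3 = L AND L AND L = L
G10 = G1 AND p = H AND H = H
G13 = G6 OR G3 = L OR L = L
G15 = G10 AND G13 = H AND L = L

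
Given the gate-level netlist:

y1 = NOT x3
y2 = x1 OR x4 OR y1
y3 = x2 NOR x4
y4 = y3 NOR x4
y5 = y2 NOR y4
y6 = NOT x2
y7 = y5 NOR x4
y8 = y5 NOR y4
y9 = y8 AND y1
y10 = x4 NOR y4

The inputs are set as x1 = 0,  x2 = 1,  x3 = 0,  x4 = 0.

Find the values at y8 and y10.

y1 = NOT x3 = NOT 0 = 1
y2 = x1 OR x4 OR y1 = 0 OR 0 OR 1 = 1
y3 = x2 NOR x4 = 1 NOR 0 = 0
y4 = y3 NOR x4 = 0 NOR 0 = 1
y5 = y2 NOR y4 = 1 NOR 1 = 0
y8 = y5 NOR y4 = 0 NOR 1 = 0
y10 = x4 NOR y4 = 0 NOR 1 = 0

y8 = 0, y10 = 0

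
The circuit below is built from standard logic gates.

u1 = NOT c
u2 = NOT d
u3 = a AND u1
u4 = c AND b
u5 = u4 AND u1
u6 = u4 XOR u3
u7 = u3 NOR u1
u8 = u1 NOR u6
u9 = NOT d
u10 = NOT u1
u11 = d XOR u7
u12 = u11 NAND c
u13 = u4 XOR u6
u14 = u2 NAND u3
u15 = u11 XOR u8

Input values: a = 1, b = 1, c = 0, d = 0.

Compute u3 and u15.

u1 = NOT c = NOT 0 = 1
u3 = a AND u1 = 1 AND 1 = 1
u4 = c AND b = 0 AND 1 = 0
u6 = u4 XOR u3 = 0 XOR 1 = 1
u7 = u3 NOR u1 = 1 NOR 1 = 0
u8 = u1 NOR u6 = 1 NOR 1 = 0
u11 = d XOR u7 = 0 XOR 0 = 0
u15 = u11 XOR u8 = 0 XOR 0 = 0

u3 = 1, u15 = 0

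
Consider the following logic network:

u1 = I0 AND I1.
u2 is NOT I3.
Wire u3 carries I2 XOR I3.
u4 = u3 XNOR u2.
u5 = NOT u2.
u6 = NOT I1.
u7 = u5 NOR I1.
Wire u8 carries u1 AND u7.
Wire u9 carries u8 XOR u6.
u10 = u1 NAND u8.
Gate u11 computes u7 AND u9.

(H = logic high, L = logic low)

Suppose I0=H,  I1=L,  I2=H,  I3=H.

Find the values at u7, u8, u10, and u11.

u7 = L, u8 = L, u10 = H, u11 = L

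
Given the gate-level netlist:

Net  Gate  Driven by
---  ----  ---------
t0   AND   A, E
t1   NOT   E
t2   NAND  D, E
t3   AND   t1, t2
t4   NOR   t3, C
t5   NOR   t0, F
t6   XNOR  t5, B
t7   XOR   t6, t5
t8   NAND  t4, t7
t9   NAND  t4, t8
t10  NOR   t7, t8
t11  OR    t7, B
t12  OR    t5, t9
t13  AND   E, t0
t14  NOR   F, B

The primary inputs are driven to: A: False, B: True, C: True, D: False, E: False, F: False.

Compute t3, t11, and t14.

t3 = True, t11 = True, t14 = False

t0 = A AND E = False AND False = False
t1 = NOT E = NOT False = True
t2 = D NAND E = False NAND False = True
t3 = t1 AND t2 = True AND True = True
t5 = t0 NOR F = False NOR False = True
t6 = t5 XNOR B = True XNOR True = True
t7 = t6 XOR t5 = True XOR True = False
t11 = t7 OR B = False OR True = True
t14 = F NOR B = False NOR True = False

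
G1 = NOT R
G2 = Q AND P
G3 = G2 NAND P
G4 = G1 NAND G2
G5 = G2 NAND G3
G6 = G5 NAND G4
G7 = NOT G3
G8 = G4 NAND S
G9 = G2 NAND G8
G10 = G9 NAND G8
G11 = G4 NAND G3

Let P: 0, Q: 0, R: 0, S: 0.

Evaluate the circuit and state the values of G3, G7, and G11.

G1 = NOT R = NOT 0 = 1
G2 = Q AND P = 0 AND 0 = 0
G3 = G2 NAND P = 0 NAND 0 = 1
G4 = G1 NAND G2 = 1 NAND 0 = 1
G7 = NOT G3 = NOT 1 = 0
G11 = G4 NAND G3 = 1 NAND 1 = 0

G3 = 1, G7 = 0, G11 = 0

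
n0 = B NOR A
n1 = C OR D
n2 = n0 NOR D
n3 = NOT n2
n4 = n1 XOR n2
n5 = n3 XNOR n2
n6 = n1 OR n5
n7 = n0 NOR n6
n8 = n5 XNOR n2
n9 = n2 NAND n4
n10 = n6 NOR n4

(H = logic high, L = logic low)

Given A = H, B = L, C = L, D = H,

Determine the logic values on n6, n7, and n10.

n0 = B NOR A = L NOR H = L
n1 = C OR D = L OR H = H
n2 = n0 NOR D = L NOR H = L
n3 = NOT n2 = NOT L = H
n4 = n1 XOR n2 = H XOR L = H
n5 = n3 XNOR n2 = H XNOR L = L
n6 = n1 OR n5 = H OR L = H
n7 = n0 NOR n6 = L NOR H = L
n10 = n6 NOR n4 = H NOR H = L

n6 = H  n7 = L  n10 = L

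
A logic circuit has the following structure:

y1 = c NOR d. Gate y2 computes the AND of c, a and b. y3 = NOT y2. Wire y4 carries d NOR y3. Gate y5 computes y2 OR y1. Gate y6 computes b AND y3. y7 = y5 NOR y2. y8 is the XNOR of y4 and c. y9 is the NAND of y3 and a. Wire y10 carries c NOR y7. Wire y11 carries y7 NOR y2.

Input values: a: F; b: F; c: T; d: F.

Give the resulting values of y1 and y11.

y1 = c NOR d = T NOR F = F
y2 = c AND a AND b = T AND F AND F = F
y5 = y2 OR y1 = F OR F = F
y7 = y5 NOR y2 = F NOR F = T
y11 = y7 NOR y2 = T NOR F = F

y1 = F, y11 = F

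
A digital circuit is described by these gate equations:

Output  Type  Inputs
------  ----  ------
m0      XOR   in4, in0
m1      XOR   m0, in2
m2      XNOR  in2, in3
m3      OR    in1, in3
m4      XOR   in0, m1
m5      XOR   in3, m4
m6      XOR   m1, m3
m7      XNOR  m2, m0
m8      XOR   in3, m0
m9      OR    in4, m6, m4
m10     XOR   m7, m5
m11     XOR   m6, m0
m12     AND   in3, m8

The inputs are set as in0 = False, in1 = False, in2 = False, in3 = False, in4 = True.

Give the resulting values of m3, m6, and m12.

m0 = in4 XOR in0 = True XOR False = True
m1 = m0 XOR in2 = True XOR False = True
m3 = in1 OR in3 = False OR False = False
m6 = m1 XOR m3 = True XOR False = True
m8 = in3 XOR m0 = False XOR True = True
m12 = in3 AND m8 = False AND True = False

m3 = False, m6 = True, m12 = False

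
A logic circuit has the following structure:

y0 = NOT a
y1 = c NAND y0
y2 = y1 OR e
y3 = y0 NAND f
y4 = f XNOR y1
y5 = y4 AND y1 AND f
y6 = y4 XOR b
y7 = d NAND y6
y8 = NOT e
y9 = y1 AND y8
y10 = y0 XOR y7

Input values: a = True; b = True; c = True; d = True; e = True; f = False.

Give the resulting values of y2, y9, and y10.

y2 = True, y9 = False, y10 = False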